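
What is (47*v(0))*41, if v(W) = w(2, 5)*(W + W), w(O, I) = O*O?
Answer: 0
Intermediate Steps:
w(O, I) = O²
v(W) = 8*W (v(W) = 2²*(W + W) = 4*(2*W) = 8*W)
(47*v(0))*41 = (47*(8*0))*41 = (47*0)*41 = 0*41 = 0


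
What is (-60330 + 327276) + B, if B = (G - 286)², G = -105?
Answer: 419827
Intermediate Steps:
B = 152881 (B = (-105 - 286)² = (-391)² = 152881)
(-60330 + 327276) + B = (-60330 + 327276) + 152881 = 266946 + 152881 = 419827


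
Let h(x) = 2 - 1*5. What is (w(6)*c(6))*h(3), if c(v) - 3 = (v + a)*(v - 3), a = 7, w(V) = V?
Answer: -756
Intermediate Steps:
h(x) = -3 (h(x) = 2 - 5 = -3)
c(v) = 3 + (-3 + v)*(7 + v) (c(v) = 3 + (v + 7)*(v - 3) = 3 + (7 + v)*(-3 + v) = 3 + (-3 + v)*(7 + v))
(w(6)*c(6))*h(3) = (6*(-18 + 6² + 4*6))*(-3) = (6*(-18 + 36 + 24))*(-3) = (6*42)*(-3) = 252*(-3) = -756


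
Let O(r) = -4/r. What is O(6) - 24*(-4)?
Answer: 286/3 ≈ 95.333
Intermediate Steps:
O(6) - 24*(-4) = -4/6 - 24*(-4) = -4*⅙ + 96 = -⅔ + 96 = 286/3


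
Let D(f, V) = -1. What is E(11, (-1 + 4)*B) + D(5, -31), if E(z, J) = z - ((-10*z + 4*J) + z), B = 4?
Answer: 61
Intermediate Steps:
E(z, J) = -4*J + 10*z (E(z, J) = z - (-9*z + 4*J) = z + (-4*J + 9*z) = -4*J + 10*z)
E(11, (-1 + 4)*B) + D(5, -31) = (-4*(-1 + 4)*4 + 10*11) - 1 = (-12*4 + 110) - 1 = (-4*12 + 110) - 1 = (-48 + 110) - 1 = 62 - 1 = 61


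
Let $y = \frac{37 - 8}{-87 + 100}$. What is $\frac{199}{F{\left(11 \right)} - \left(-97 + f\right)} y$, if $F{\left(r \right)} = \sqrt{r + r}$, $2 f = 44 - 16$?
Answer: $\frac{478993}{89271} - \frac{5771 \sqrt{22}}{89271} \approx 5.0624$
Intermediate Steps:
$f = 14$ ($f = \frac{44 - 16}{2} = \frac{1}{2} \cdot 28 = 14$)
$F{\left(r \right)} = \sqrt{2} \sqrt{r}$ ($F{\left(r \right)} = \sqrt{2 r} = \sqrt{2} \sqrt{r}$)
$y = \frac{29}{13} \approx 2.2308$
$\frac{199}{F{\left(11 \right)} - \left(-97 + f\right)} y = \frac{199}{\sqrt{2} \sqrt{11} + \left(97 - 14\right)} \frac{29}{13} = \frac{199}{\sqrt{22} + \left(97 - 14\right)} \frac{29}{13} = \frac{199}{\sqrt{22} + 83} \cdot \frac{29}{13} = \frac{199}{83 + \sqrt{22}} \cdot \frac{29}{13} = \frac{5771}{13 \left(83 + \sqrt{22}\right)}$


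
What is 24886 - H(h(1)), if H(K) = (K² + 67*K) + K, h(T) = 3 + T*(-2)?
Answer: 24817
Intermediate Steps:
h(T) = 3 - 2*T
H(K) = K² + 68*K
24886 - H(h(1)) = 24886 - (3 - 2*1)*(68 + (3 - 2*1)) = 24886 - (3 - 2)*(68 + (3 - 2)) = 24886 - (68 + 1) = 24886 - 69 = 24817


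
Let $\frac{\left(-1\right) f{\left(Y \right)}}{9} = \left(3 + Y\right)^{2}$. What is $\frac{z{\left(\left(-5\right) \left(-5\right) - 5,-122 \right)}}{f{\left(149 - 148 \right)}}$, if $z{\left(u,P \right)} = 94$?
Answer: $- \frac{47}{72} \approx -0.65278$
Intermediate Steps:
$f{\left(Y \right)} = - 9 \left(3 + Y\right)^{2}$
$\frac{z{\left(\left(-5\right) \left(-5\right) - 5,-122 \right)}}{f{\left(149 - 148 \right)}} = \frac{94}{\left(-9\right) \left(3 + \left(149 - 148\right)\right)^{2}} = \frac{94}{\left(-9\right) \left(3 + 1\right)^{2}} = \frac{94}{\left(-9\right) 4^{2}} = \frac{94}{\left(-9\right) 16} = \frac{94}{-144} = 94 \left(- \frac{1}{144}\right) = - \frac{47}{72}$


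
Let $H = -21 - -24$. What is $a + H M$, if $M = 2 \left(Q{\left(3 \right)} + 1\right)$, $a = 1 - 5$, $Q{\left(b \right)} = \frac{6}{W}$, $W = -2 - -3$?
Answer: $38$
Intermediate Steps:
$W = 1$ ($W = -2 + 3 = 1$)
$Q{\left(b \right)} = 6$ ($Q{\left(b \right)} = \frac{6}{1} = 6 \cdot 1 = 6$)
$a = -4$ ($a = 1 - 5 = -4$)
$M = 14$ ($M = 2 \left(6 + 1\right) = 2 \cdot 7 = 14$)
$H = 3$ ($H = -21 + 24 = 3$)
$a + H M = -4 + 3 \cdot 14 = -4 + 42 = 38$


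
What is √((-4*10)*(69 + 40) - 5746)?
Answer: I*√10106 ≈ 100.53*I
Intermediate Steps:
√((-4*10)*(69 + 40) - 5746) = √(-40*109 - 5746) = √(-4360 - 5746) = √(-10106) = I*√10106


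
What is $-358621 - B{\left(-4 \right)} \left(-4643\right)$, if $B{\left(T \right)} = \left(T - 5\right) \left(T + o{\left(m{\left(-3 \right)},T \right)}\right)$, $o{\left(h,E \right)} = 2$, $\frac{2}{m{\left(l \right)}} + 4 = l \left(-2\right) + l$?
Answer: $-275047$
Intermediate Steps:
$m{\left(l \right)} = \frac{2}{-4 - l}$ ($m{\left(l \right)} = \frac{2}{-4 + \left(l \left(-2\right) + l\right)} = \frac{2}{-4 + \left(- 2 l + l\right)} = \frac{2}{-4 - l}$)
$B{\left(T \right)} = \left(-5 + T\right) \left(2 + T\right)$ ($B{\left(T \right)} = \left(T - 5\right) \left(T + 2\right) = \left(-5 + T\right) \left(2 + T\right)$)
$-358621 - B{\left(-4 \right)} \left(-4643\right) = -358621 - \left(-10 + \left(-4\right)^{2} - -12\right) \left(-4643\right) = -358621 - \left(-10 + 16 + 12\right) \left(-4643\right) = -358621 - 18 \left(-4643\right) = -358621 - -83574 = -358621 + 83574 = -275047$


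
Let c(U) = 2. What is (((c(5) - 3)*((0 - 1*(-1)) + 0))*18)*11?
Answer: -198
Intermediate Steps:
(((c(5) - 3)*((0 - 1*(-1)) + 0))*18)*11 = (((2 - 3)*((0 - 1*(-1)) + 0))*18)*11 = (-((0 + 1) + 0)*18)*11 = (-(1 + 0)*18)*11 = (-1*1*18)*11 = -1*18*11 = -18*11 = -198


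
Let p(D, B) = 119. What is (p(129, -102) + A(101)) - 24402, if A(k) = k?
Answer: -24182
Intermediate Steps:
(p(129, -102) + A(101)) - 24402 = (119 + 101) - 24402 = 220 - 24402 = -24182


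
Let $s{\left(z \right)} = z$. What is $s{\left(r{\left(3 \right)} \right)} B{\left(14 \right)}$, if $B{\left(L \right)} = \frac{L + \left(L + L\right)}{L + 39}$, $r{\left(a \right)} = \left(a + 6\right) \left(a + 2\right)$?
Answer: $\frac{1890}{53} \approx 35.66$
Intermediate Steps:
$r{\left(a \right)} = \left(2 + a\right) \left(6 + a\right)$ ($r{\left(a \right)} = \left(6 + a\right) \left(2 + a\right) = \left(2 + a\right) \left(6 + a\right)$)
$B{\left(L \right)} = \frac{3 L}{39 + L}$ ($B{\left(L \right)} = \frac{L + 2 L}{39 + L} = \frac{3 L}{39 + L}$)
$s{\left(r{\left(3 \right)} \right)} B{\left(14 \right)} = \left(12 + 3^{2} + 8 \cdot 3\right) 3 \cdot 14 \frac{1}{39 + 14} = \left(12 + 9 + 24\right) 3 \cdot 14 \cdot \frac{1}{53} = 45 \cdot 3 \cdot 14 \cdot \frac{1}{53} = 45 \cdot \frac{42}{53} = \frac{1890}{53}$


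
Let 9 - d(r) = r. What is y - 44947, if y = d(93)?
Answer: -45031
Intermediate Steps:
d(r) = 9 - r
y = -84 (y = 9 - 1*93 = 9 - 93 = -84)
y - 44947 = -84 - 44947 = -45031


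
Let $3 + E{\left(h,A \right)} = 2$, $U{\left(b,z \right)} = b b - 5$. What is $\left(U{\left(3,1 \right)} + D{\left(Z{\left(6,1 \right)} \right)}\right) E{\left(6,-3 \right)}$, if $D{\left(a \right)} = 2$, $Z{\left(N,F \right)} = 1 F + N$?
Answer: $-6$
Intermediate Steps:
$U{\left(b,z \right)} = -5 + b^{2}$ ($U{\left(b,z \right)} = b^{2} - 5 = -5 + b^{2}$)
$E{\left(h,A \right)} = -1$ ($E{\left(h,A \right)} = -3 + 2 = -1$)
$Z{\left(N,F \right)} = F + N$
$\left(U{\left(3,1 \right)} + D{\left(Z{\left(6,1 \right)} \right)}\right) E{\left(6,-3 \right)} = \left(\left(-5 + 3^{2}\right) + 2\right) \left(-1\right) = \left(\left(-5 + 9\right) + 2\right) \left(-1\right) = \left(4 + 2\right) \left(-1\right) = 6 \left(-1\right) = -6$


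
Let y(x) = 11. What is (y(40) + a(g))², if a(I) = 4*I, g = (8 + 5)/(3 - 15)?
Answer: 400/9 ≈ 44.444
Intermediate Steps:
g = -13/12 (g = 13/(-12) = 13*(-1/12) = -13/12 ≈ -1.0833)
(y(40) + a(g))² = (11 + 4*(-13/12))² = (11 - 13/3)² = (20/3)² = 400/9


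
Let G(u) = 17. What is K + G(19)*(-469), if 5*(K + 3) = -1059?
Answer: -40939/5 ≈ -8187.8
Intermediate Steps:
K = -1074/5 (K = -3 + (1/5)*(-1059) = -3 - 1059/5 = -1074/5 ≈ -214.80)
K + G(19)*(-469) = -1074/5 + 17*(-469) = -1074/5 - 7973 = -40939/5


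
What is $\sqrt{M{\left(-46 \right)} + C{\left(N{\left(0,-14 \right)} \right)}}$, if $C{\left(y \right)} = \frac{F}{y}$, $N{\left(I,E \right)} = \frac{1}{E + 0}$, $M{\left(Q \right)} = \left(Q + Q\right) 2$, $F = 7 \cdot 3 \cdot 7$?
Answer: $i \sqrt{2242} \approx 47.35 i$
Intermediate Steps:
$F = 147$ ($F = 21 \cdot 7 = 147$)
$M{\left(Q \right)} = 4 Q$ ($M{\left(Q \right)} = 2 Q 2 = 4 Q$)
$N{\left(I,E \right)} = \frac{1}{E}$
$C{\left(y \right)} = \frac{147}{y}$
$\sqrt{M{\left(-46 \right)} + C{\left(N{\left(0,-14 \right)} \right)}} = \sqrt{4 \left(-46\right) + \frac{147}{\frac{1}{-14}}} = \sqrt{-184 + \frac{147}{- \frac{1}{14}}} = \sqrt{-184 + 147 \left(-14\right)} = \sqrt{-184 - 2058} = \sqrt{-2242} = i \sqrt{2242}$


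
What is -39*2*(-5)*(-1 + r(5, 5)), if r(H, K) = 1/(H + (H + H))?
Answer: -364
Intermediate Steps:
r(H, K) = 1/(3*H) (r(H, K) = 1/(H + 2*H) = 1/(3*H))
-39*2*(-5)*(-1 + r(5, 5)) = -39*2*(-5)*(-1 + (⅓)/5) = -(-390)*(-1 + (⅓)*(⅕)) = -(-390)*(-1 + 1/15) = -(-390)*(-14)/15 = -39*28/3 = -364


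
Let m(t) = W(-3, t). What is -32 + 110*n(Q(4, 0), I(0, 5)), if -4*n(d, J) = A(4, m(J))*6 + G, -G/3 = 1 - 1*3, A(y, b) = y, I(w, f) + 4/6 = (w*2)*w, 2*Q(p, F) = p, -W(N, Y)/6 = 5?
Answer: -857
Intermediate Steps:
W(N, Y) = -30 (W(N, Y) = -6*5 = -30)
Q(p, F) = p/2
m(t) = -30
I(w, f) = -⅔ + 2*w² (I(w, f) = -⅔ + (w*2)*w = -⅔ + (2*w)*w = -⅔ + 2*w²)
G = 6 (G = -3*(1 - 1*3) = -3*(1 - 3) = -3*(-2) = 6)
n(d, J) = -15/2 (n(d, J) = -(4*6 + 6)/4 = -(24 + 6)/4 = -¼*30 = -15/2)
-32 + 110*n(Q(4, 0), I(0, 5)) = -32 + 110*(-15/2) = -32 - 825 = -857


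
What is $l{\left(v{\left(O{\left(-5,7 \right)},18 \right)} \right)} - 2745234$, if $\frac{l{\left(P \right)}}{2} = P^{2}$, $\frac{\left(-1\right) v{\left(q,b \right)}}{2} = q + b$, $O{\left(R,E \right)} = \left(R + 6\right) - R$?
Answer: $-2740626$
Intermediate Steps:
$O{\left(R,E \right)} = 6$ ($O{\left(R,E \right)} = \left(6 + R\right) - R = 6$)
$v{\left(q,b \right)} = - 2 b - 2 q$ ($v{\left(q,b \right)} = - 2 \left(q + b\right) = - 2 \left(b + q\right) = - 2 b - 2 q$)
$l{\left(P \right)} = 2 P^{2}$
$l{\left(v{\left(O{\left(-5,7 \right)},18 \right)} \right)} - 2745234 = 2 \left(\left(-2\right) 18 - 12\right)^{2} - 2745234 = 2 \left(-36 - 12\right)^{2} - 2745234 = 2 \left(-48\right)^{2} - 2745234 = 2 \cdot 2304 - 2745234 = 4608 - 2745234 = -2740626$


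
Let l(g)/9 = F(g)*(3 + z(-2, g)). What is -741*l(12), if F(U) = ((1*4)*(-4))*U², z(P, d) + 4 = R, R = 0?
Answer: -15365376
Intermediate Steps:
z(P, d) = -4 (z(P, d) = -4 + 0 = -4)
F(U) = -16*U² (F(U) = (4*(-4))*U² = -16*U²)
l(g) = 144*g² (l(g) = 9*((-16*g²)*(3 - 4)) = 9*(-16*g²*(-1)) = 9*(16*g²) = 144*g²)
-741*l(12) = -106704*12² = -106704*144 = -741*20736 = -15365376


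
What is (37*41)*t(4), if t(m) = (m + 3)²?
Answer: 74333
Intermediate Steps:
t(m) = (3 + m)²
(37*41)*t(4) = (37*41)*(3 + 4)² = 1517*7² = 1517*49 = 74333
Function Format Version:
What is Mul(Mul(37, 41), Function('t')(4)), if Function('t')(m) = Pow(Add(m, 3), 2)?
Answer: 74333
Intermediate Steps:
Function('t')(m) = Pow(Add(3, m), 2)
Mul(Mul(37, 41), Function('t')(4)) = Mul(Mul(37, 41), Pow(Add(3, 4), 2)) = Mul(1517, Pow(7, 2)) = Mul(1517, 49) = 74333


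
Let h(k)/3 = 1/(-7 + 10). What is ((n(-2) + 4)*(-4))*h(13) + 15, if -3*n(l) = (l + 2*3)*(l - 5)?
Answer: -115/3 ≈ -38.333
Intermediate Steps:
n(l) = -(-5 + l)*(6 + l)/3 (n(l) = -(l + 2*3)*(l - 5)/3 = -(l + 6)*(-5 + l)/3 = -(6 + l)*(-5 + l)/3 = -(-5 + l)*(6 + l)/3)
h(k) = 1 (h(k) = 3/(-7 + 10) = 3/3 = 3*(⅓) = 1)
((n(-2) + 4)*(-4))*h(13) + 15 = (((10 - ⅓*(-2) - ⅓*(-2)²) + 4)*(-4))*1 + 15 = (((10 + ⅔ - ⅓*4) + 4)*(-4))*1 + 15 = (((10 + ⅔ - 4/3) + 4)*(-4))*1 + 15 = ((28/3 + 4)*(-4))*1 + 15 = ((40/3)*(-4))*1 + 15 = -160/3*1 + 15 = -160/3 + 15 = -115/3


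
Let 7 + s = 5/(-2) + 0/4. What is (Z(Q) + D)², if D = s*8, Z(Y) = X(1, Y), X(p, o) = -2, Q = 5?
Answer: 6084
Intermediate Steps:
s = -19/2 (s = -7 + (5/(-2) + 0/4) = -7 + (5*(-½) + 0*(¼)) = -7 + (-5/2 + 0) = -7 - 5/2 = -19/2 ≈ -9.5000)
Z(Y) = -2
D = -76 (D = -19/2*8 = -76)
(Z(Q) + D)² = (-2 - 76)² = (-78)² = 6084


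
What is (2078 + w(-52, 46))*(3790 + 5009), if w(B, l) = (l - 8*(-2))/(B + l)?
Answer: 18193399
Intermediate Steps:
w(B, l) = (16 + l)/(B + l) (w(B, l) = (l + 16)/(B + l) = (16 + l)/(B + l))
(2078 + w(-52, 46))*(3790 + 5009) = (2078 + (16 + 46)/(-52 + 46))*(3790 + 5009) = (2078 + 62/(-6))*8799 = (2078 - ⅙*62)*8799 = (2078 - 31/3)*8799 = (6203/3)*8799 = 18193399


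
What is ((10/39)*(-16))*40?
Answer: -6400/39 ≈ -164.10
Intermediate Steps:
((10/39)*(-16))*40 = -160/39*40 = -6400/39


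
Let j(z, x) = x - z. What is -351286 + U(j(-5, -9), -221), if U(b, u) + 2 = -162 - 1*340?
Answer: -351790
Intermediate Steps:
U(b, u) = -504 (U(b, u) = -2 + (-162 - 1*340) = -2 + (-162 - 340) = -2 - 502 = -504)
-351286 + U(j(-5, -9), -221) = -351286 - 504 = -351790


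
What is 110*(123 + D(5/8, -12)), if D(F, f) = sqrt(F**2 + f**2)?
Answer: 13530 + 55*sqrt(9241)/4 ≈ 14852.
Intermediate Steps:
110*(123 + D(5/8, -12)) = 110*(123 + sqrt((5/8)**2 + (-12)**2)) = 110*(123 + sqrt((5*(1/8))**2 + 144)) = 110*(123 + sqrt((5/8)**2 + 144)) = 110*(123 + sqrt(25/64 + 144)) = 110*(123 + sqrt(9241/64)) = 110*(123 + sqrt(9241)/8) = 13530 + 55*sqrt(9241)/4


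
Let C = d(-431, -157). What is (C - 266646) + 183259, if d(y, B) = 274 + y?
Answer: -83544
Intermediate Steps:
C = -157 (C = 274 - 431 = -157)
(C - 266646) + 183259 = (-157 - 266646) + 183259 = -266803 + 183259 = -83544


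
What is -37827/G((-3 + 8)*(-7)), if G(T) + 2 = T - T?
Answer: 37827/2 ≈ 18914.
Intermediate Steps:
G(T) = -2 (G(T) = -2 + (T - T) = -2 + 0 = -2)
-37827/G((-3 + 8)*(-7)) = -37827/(-2) = -37827*(-1/2) = 37827/2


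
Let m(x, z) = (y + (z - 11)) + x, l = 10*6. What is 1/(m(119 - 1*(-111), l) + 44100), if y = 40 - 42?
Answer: 1/44377 ≈ 2.2534e-5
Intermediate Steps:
l = 60
y = -2
m(x, z) = -13 + x + z (m(x, z) = (-2 + (z - 11)) + x = (-2 + (-11 + z)) + x = (-13 + z) + x = -13 + x + z)
1/(m(119 - 1*(-111), l) + 44100) = 1/((-13 + (119 - 1*(-111)) + 60) + 44100) = 1/((-13 + (119 + 111) + 60) + 44100) = 1/((-13 + 230 + 60) + 44100) = 1/(277 + 44100) = 1/44377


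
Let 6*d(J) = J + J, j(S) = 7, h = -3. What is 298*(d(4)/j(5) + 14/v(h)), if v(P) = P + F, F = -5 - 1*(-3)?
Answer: -81652/105 ≈ -777.64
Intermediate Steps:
F = -2 (F = -5 + 3 = -2)
v(P) = -2 + P (v(P) = P - 2 = -2 + P)
d(J) = J/3 (d(J) = (J + J)/6 = (2*J)/6 = J/3)
298*(d(4)/j(5) + 14/v(h)) = 298*(((1/3)*4)/7 + 14/(-2 - 3)) = 298*((4/3)*(1/7) + 14/(-5)) = 298*(4/21 + 14*(-1/5)) = 298*(4/21 - 14/5) = 298*(-274/105) = -81652/105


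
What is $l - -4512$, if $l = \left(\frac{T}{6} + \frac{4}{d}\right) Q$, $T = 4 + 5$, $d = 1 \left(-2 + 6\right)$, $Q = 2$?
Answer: $4517$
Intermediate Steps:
$d = 4$ ($d = 1 \cdot 4 = 4$)
$T = 9$
$l = 5$ ($l = \left(\frac{9}{6} + \frac{4}{4}\right) 2 = \left(9 \cdot \frac{1}{6} + 4 \cdot \frac{1}{4}\right) 2 = \left(\frac{3}{2} + 1\right) 2 = \frac{5}{2} \cdot 2 = 5$)
$l - -4512 = 5 - -4512 = 5 + 4512 = 4517$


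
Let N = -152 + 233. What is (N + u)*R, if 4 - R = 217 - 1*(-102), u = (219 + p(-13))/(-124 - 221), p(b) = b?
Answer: -582519/23 ≈ -25327.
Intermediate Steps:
N = 81
u = -206/345 (u = (219 - 13)/(-124 - 221) = 206/(-345) = 206*(-1/345) = -206/345 ≈ -0.59710)
R = -315 (R = 4 - (217 - 1*(-102)) = 4 - (217 + 102) = 4 - 1*319 = 4 - 319 = -315)
(N + u)*R = (81 - 206/345)*(-315) = (27739/345)*(-315) = -582519/23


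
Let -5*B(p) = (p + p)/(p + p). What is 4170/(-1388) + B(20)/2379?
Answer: -24801769/8255130 ≈ -3.0044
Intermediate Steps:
B(p) = -⅕ (B(p) = -(p + p)/(5*(p + p)) = -2*p/(5*(2*p)) = -2*p*1/(2*p)/5 = -⅕*1 = -⅕)
4170/(-1388) + B(20)/2379 = 4170/(-1388) - ⅕/2379 = 4170*(-1/1388) - ⅕*1/2379 = -2085/694 - 1/11895 = -24801769/8255130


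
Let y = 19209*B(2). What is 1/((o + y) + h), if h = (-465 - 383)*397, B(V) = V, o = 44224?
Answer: -1/254014 ≈ -3.9368e-6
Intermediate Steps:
y = 38418 (y = 19209*2 = 38418)
h = -336656 (h = -848*397 = -336656)
1/((o + y) + h) = 1/((44224 + 38418) - 336656) = 1/(82642 - 336656) = 1/(-254014) = -1/254014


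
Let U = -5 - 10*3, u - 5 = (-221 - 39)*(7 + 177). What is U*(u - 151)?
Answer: 1679510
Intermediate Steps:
u = -47835 (u = 5 + (-221 - 39)*(7 + 177) = 5 - 260*184 = 5 - 47840 = -47835)
U = -35 (U = -5 - 30 = -35)
U*(u - 151) = -35*(-47835 - 151) = -35*(-47986) = 1679510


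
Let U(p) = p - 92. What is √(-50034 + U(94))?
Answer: 4*I*√3127 ≈ 223.68*I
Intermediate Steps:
U(p) = -92 + p
√(-50034 + U(94)) = √(-50034 + (-92 + 94)) = √(-50034 + 2) = √(-50032) = 4*I*√3127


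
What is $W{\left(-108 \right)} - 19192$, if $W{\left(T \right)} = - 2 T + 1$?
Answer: $-18975$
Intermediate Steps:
$W{\left(T \right)} = 1 - 2 T$
$W{\left(-108 \right)} - 19192 = \left(1 - -216\right) - 19192 = \left(1 + 216\right) - 19192 = 217 - 19192 = -18975$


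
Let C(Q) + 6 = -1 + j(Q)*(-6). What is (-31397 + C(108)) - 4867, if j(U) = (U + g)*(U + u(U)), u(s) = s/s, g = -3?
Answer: -104941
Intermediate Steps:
u(s) = 1
j(U) = (1 + U)*(-3 + U) (j(U) = (U - 3)*(U + 1) = (-3 + U)*(1 + U) = (1 + U)*(-3 + U))
C(Q) = 11 - 6*Q² + 12*Q (C(Q) = -6 + (-1 + (-3 + Q² - 2*Q)*(-6)) = -6 + (-1 + (18 - 6*Q² + 12*Q)) = -6 + (17 - 6*Q² + 12*Q) = 11 - 6*Q² + 12*Q)
(-31397 + C(108)) - 4867 = (-31397 + (11 - 6*108² + 12*108)) - 4867 = (-31397 + (11 - 6*11664 + 1296)) - 4867 = (-31397 + (11 - 69984 + 1296)) - 4867 = (-31397 - 68677) - 4867 = -100074 - 4867 = -104941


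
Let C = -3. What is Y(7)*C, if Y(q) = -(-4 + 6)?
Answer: 6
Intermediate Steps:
Y(q) = -2 (Y(q) = -1*2 = -2)
Y(7)*C = -2*(-3) = 6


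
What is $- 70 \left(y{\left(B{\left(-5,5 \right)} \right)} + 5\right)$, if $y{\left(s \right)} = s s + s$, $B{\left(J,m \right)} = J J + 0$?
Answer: $-45850$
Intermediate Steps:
$B{\left(J,m \right)} = J^{2}$ ($B{\left(J,m \right)} = J^{2} + 0 = J^{2}$)
$y{\left(s \right)} = s + s^{2}$ ($y{\left(s \right)} = s^{2} + s = s + s^{2}$)
$- 70 \left(y{\left(B{\left(-5,5 \right)} \right)} + 5\right) = - 70 \left(\left(-5\right)^{2} \left(1 + \left(-5\right)^{2}\right) + 5\right) = - 70 \left(25 \left(1 + 25\right) + 5\right) = - 70 \left(25 \cdot 26 + 5\right) = - 70 \left(650 + 5\right) = \left(-70\right) 655 = -45850$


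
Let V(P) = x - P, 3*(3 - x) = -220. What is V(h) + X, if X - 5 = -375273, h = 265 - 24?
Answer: -1126298/3 ≈ -3.7543e+5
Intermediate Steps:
h = 241
X = -375268 (X = 5 - 375273 = -375268)
x = 229/3 (x = 3 - ⅓*(-220) = 3 + 220/3 = 229/3 ≈ 76.333)
V(P) = 229/3 - P
V(h) + X = (229/3 - 1*241) - 375268 = (229/3 - 241) - 375268 = -494/3 - 375268 = -1126298/3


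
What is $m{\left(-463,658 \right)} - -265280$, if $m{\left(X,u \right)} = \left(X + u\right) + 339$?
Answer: $265814$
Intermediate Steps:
$m{\left(X,u \right)} = 339 + X + u$
$m{\left(-463,658 \right)} - -265280 = \left(339 - 463 + 658\right) - -265280 = 534 + 265280 = 265814$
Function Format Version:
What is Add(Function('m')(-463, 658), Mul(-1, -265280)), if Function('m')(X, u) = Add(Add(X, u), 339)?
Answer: 265814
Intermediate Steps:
Function('m')(X, u) = Add(339, X, u)
Add(Function('m')(-463, 658), Mul(-1, -265280)) = Add(Add(339, -463, 658), Mul(-1, -265280)) = Add(534, 265280) = 265814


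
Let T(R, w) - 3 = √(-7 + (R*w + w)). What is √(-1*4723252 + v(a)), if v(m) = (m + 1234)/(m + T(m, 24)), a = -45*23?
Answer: √((4874396263 - 4723252*I*√24823)/(-1032 + I*√24823)) ≈ 0.e-5 - 2173.3*I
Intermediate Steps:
a = -1035
T(R, w) = 3 + √(-7 + w + R*w) (T(R, w) = 3 + √(-7 + (R*w + w)) = 3 + √(-7 + (w + R*w)) = 3 + √(-7 + w + R*w))
v(m) = (1234 + m)/(3 + m + √(17 + 24*m)) (v(m) = (m + 1234)/(m + (3 + √(-7 + 24 + m*24))) = (1234 + m)/(m + (3 + √(-7 + 24 + 24*m))) = (1234 + m)/(m + (3 + √(17 + 24*m))) = (1234 + m)/(3 + m + √(17 + 24*m)))
√(-1*4723252 + v(a)) = √(-1*4723252 + (1234 - 1035)/(3 - 1035 + √(17 + 24*(-1035)))) = √(-4723252 + 199/(3 - 1035 + √(17 - 24840))) = √(-4723252 + 199/(3 - 1035 + √(-24823))) = √(-4723252 + 199/(3 - 1035 + I*√24823)) = √(-4723252 + 199/(-1032 + I*√24823))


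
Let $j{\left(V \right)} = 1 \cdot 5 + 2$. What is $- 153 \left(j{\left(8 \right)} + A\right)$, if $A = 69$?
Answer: $-11628$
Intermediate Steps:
$j{\left(V \right)} = 7$ ($j{\left(V \right)} = 5 + 2 = 7$)
$- 153 \left(j{\left(8 \right)} + A\right) = - 153 \left(7 + 69\right) = \left(-153\right) 76 = -11628$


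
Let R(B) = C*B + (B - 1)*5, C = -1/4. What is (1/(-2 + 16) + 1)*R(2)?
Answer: 135/28 ≈ 4.8214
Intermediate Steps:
C = -1/4 (C = -1*1/4 = -1/4 ≈ -0.25000)
R(B) = -5 + 19*B/4 (R(B) = -B/4 + (B - 1)*5 = -B/4 + (-1 + B)*5 = -B/4 + (-5 + 5*B) = -5 + 19*B/4)
(1/(-2 + 16) + 1)*R(2) = (1/(-2 + 16) + 1)*(-5 + (19/4)*2) = (1/14 + 1)*(-5 + 19/2) = (1/14 + 1)*(9/2) = (15/14)*(9/2) = 135/28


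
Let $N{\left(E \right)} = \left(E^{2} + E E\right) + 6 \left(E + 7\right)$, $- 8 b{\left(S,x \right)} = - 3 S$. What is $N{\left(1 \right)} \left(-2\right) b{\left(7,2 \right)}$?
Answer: $- \frac{525}{2} \approx -262.5$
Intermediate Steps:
$b{\left(S,x \right)} = \frac{3 S}{8}$ ($b{\left(S,x \right)} = - \frac{\left(-3\right) S}{8} = \frac{3 S}{8}$)
$N{\left(E \right)} = 42 + 2 E^{2} + 6 E$ ($N{\left(E \right)} = \left(E^{2} + E^{2}\right) + 6 \left(7 + E\right) = 2 E^{2} + \left(42 + 6 E\right) = 42 + 2 E^{2} + 6 E$)
$N{\left(1 \right)} \left(-2\right) b{\left(7,2 \right)} = \left(42 + 2 \cdot 1^{2} + 6 \cdot 1\right) \left(-2\right) \frac{3}{8} \cdot 7 = \left(42 + 2 \cdot 1 + 6\right) \left(-2\right) \frac{21}{8} = \left(42 + 2 + 6\right) \left(-2\right) \frac{21}{8} = 50 \left(-2\right) \frac{21}{8} = \left(-100\right) \frac{21}{8} = - \frac{525}{2}$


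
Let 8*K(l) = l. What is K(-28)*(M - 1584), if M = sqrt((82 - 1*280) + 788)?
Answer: 5544 - 7*sqrt(590)/2 ≈ 5459.0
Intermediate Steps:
K(l) = l/8
M = sqrt(590) (M = sqrt((82 - 280) + 788) = sqrt(-198 + 788) = sqrt(590) ≈ 24.290)
K(-28)*(M - 1584) = ((1/8)*(-28))*(sqrt(590) - 1584) = -7*(-1584 + sqrt(590))/2 = 5544 - 7*sqrt(590)/2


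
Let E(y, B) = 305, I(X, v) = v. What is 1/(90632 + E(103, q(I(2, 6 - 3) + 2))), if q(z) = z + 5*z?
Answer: 1/90937 ≈ 1.0997e-5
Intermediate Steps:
q(z) = 6*z
1/(90632 + E(103, q(I(2, 6 - 3) + 2))) = 1/(90632 + 305) = 1/90937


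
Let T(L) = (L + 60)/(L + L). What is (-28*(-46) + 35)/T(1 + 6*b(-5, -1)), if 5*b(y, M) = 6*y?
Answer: -18522/5 ≈ -3704.4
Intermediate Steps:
b(y, M) = 6*y/5 (b(y, M) = (6*y)/5 = 6*y/5)
T(L) = (60 + L)/(2*L) (T(L) = (60 + L)/((2*L)) = (60 + L)*(1/(2*L)) = (60 + L)/(2*L))
(-28*(-46) + 35)/T(1 + 6*b(-5, -1)) = (-28*(-46) + 35)/(((60 + (1 + 6*((6/5)*(-5))))/(2*(1 + 6*((6/5)*(-5)))))) = (1288 + 35)/(((60 + (1 + 6*(-6)))/(2*(1 + 6*(-6))))) = 1323/(((60 + (1 - 36))/(2*(1 - 36)))) = 1323/(((½)*(60 - 35)/(-35))) = 1323/(((½)*(-1/35)*25)) = 1323/(-5/14) = 1323*(-14/5) = -18522/5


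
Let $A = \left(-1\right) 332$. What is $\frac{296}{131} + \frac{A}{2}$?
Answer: $- \frac{21450}{131} \approx -163.74$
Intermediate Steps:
$A = -332$
$\frac{296}{131} + \frac{A}{2} = \frac{296}{131} - \frac{332}{2} = 296 \cdot \frac{1}{131} - 166 = \frac{296}{131} - 166 = - \frac{21450}{131}$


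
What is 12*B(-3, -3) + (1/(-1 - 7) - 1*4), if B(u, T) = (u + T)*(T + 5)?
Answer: -1185/8 ≈ -148.13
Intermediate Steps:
B(u, T) = (5 + T)*(T + u) (B(u, T) = (T + u)*(5 + T) = (5 + T)*(T + u))
12*B(-3, -3) + (1/(-1 - 7) - 1*4) = 12*((-3)² + 5*(-3) + 5*(-3) - 3*(-3)) + (1/(-1 - 7) - 1*4) = 12*(9 - 15 - 15 + 9) + (1/(-8) - 4) = 12*(-12) + (-⅛ - 4) = -144 - 33/8 = -1185/8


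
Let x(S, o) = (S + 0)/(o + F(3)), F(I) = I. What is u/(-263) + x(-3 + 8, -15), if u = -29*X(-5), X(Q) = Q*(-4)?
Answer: 5645/3156 ≈ 1.7887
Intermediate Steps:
X(Q) = -4*Q
u = -580 (u = -(-116)*(-5) = -29*20 = -580)
x(S, o) = S/(3 + o) (x(S, o) = (S + 0)/(o + 3) = S/(3 + o))
u/(-263) + x(-3 + 8, -15) = -580/(-263) + (-3 + 8)/(3 - 15) = -580*(-1/263) + 5/(-12) = 580/263 + 5*(-1/12) = 580/263 - 5/12 = 5645/3156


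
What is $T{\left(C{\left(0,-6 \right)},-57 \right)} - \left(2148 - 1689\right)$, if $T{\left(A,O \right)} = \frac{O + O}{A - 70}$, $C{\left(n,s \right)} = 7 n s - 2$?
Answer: $- \frac{5489}{12} \approx -457.42$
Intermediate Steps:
$C{\left(n,s \right)} = -2 + 7 n s$ ($C{\left(n,s \right)} = 7 n s - 2 = -2 + 7 n s$)
$T{\left(A,O \right)} = \frac{2 O}{-70 + A}$
$T{\left(C{\left(0,-6 \right)},-57 \right)} - \left(2148 - 1689\right) = 2 \left(-57\right) \frac{1}{-70 - \left(2 + 0 \left(-6\right)\right)} - \left(2148 - 1689\right) = 2 \left(-57\right) \frac{1}{-70 + \left(-2 + 0\right)} - \left(2148 - 1689\right) = 2 \left(-57\right) \frac{1}{-70 - 2} - 459 = 2 \left(-57\right) \frac{1}{-72} - 459 = 2 \left(-57\right) \left(- \frac{1}{72}\right) - 459 = \frac{19}{12} - 459 = - \frac{5489}{12}$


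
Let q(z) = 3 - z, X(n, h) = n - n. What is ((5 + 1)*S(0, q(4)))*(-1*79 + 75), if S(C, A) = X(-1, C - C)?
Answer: 0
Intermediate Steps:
X(n, h) = 0
S(C, A) = 0
((5 + 1)*S(0, q(4)))*(-1*79 + 75) = ((5 + 1)*0)*(-1*79 + 75) = (6*0)*(-79 + 75) = 0*(-4) = 0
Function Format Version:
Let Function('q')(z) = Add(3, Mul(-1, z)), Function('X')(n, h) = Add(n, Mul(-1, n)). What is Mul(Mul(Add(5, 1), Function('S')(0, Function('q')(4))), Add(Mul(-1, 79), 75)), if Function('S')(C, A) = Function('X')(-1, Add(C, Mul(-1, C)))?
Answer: 0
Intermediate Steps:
Function('X')(n, h) = 0
Function('S')(C, A) = 0
Mul(Mul(Add(5, 1), Function('S')(0, Function('q')(4))), Add(Mul(-1, 79), 75)) = Mul(Mul(Add(5, 1), 0), Add(Mul(-1, 79), 75)) = Mul(Mul(6, 0), Add(-79, 75)) = Mul(0, -4) = 0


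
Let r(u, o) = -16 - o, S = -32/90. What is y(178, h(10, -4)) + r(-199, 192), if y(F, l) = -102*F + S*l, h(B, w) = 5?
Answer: -165292/9 ≈ -18366.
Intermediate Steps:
S = -16/45 (S = -32*1/90 = -16/45 ≈ -0.35556)
y(F, l) = -102*F - 16*l/45
y(178, h(10, -4)) + r(-199, 192) = (-102*178 - 16/45*5) + (-16 - 1*192) = (-18156 - 16/9) + (-16 - 192) = -163420/9 - 208 = -165292/9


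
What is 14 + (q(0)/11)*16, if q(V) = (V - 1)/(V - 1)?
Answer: 170/11 ≈ 15.455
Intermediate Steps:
q(V) = 1 (q(V) = (-1 + V)/(-1 + V) = 1)
14 + (q(0)/11)*16 = 14 + (1/11)*16 = 14 + 16/11 = 170/11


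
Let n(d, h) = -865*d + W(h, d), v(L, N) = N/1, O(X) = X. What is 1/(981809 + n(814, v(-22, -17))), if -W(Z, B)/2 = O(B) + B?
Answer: 1/274443 ≈ 3.6437e-6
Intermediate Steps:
v(L, N) = N (v(L, N) = N*1 = N)
W(Z, B) = -4*B (W(Z, B) = -2*(B + B) = -4*B)
n(d, h) = -869*d (n(d, h) = -865*d - 4*d = -869*d)
1/(981809 + n(814, v(-22, -17))) = 1/(981809 - 869*814) = 1/(981809 - 707366) = 1/274443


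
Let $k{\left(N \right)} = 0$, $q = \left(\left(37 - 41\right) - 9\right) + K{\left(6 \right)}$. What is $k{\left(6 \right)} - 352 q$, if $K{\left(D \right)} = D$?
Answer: $2464$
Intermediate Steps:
$q = -7$ ($q = \left(\left(37 - 41\right) - 9\right) + 6 = \left(-4 - 9\right) + 6 = -13 + 6 = -7$)
$k{\left(6 \right)} - 352 q = 0 - -2464 = 0 + 2464 = 2464$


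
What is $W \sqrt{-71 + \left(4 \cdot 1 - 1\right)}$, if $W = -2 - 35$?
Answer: $- 74 i \sqrt{17} \approx - 305.11 i$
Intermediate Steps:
$W = -37$
$W \sqrt{-71 + \left(4 \cdot 1 - 1\right)} = - 37 \sqrt{-71 + \left(4 \cdot 1 - 1\right)} = - 37 \sqrt{-71 + \left(4 - 1\right)} = - 37 \sqrt{-71 + 3} = - 37 \sqrt{-68} = - 37 \cdot 2 i \sqrt{17} = - 74 i \sqrt{17}$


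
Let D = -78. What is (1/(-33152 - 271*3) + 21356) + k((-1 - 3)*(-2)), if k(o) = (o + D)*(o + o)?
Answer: 687315739/33965 ≈ 20236.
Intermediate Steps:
k(o) = 2*o*(-78 + o) (k(o) = (o - 78)*(o + o) = (-78 + o)*(2*o) = 2*o*(-78 + o))
(1/(-33152 - 271*3) + 21356) + k((-1 - 3)*(-2)) = (1/(-33152 - 271*3) + 21356) + 2*((-1 - 3)*(-2))*(-78 + (-1 - 3)*(-2)) = (1/(-33152 - 813) + 21356) + 2*(-4*(-2))*(-78 - 4*(-2)) = (1/(-33965) + 21356) + 2*8*(-78 + 8) = (-1/33965 + 21356) + 2*8*(-70) = 725356539/33965 - 1120 = 687315739/33965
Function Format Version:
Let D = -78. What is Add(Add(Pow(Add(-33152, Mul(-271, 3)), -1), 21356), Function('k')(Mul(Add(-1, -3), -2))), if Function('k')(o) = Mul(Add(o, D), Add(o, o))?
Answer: Rational(687315739, 33965) ≈ 20236.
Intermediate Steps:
Function('k')(o) = Mul(2, o, Add(-78, o)) (Function('k')(o) = Mul(Add(o, -78), Add(o, o)) = Mul(Add(-78, o), Mul(2, o)) = Mul(2, o, Add(-78, o)))
Add(Add(Pow(Add(-33152, Mul(-271, 3)), -1), 21356), Function('k')(Mul(Add(-1, -3), -2))) = Add(Add(Pow(Add(-33152, Mul(-271, 3)), -1), 21356), Mul(2, Mul(Add(-1, -3), -2), Add(-78, Mul(Add(-1, -3), -2)))) = Add(Add(Pow(Add(-33152, -813), -1), 21356), Mul(2, Mul(-4, -2), Add(-78, Mul(-4, -2)))) = Add(Add(Pow(-33965, -1), 21356), Mul(2, 8, Add(-78, 8))) = Add(Add(Rational(-1, 33965), 21356), Mul(2, 8, -70)) = Add(Rational(725356539, 33965), -1120) = Rational(687315739, 33965)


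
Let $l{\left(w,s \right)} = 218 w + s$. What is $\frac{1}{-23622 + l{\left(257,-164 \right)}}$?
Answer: $\frac{1}{32240} \approx 3.1017 \cdot 10^{-5}$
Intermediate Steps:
$l{\left(w,s \right)} = s + 218 w$
$\frac{1}{-23622 + l{\left(257,-164 \right)}} = \frac{1}{-23622 + \left(-164 + 218 \cdot 257\right)} = \frac{1}{-23622 + \left(-164 + 56026\right)} = \frac{1}{-23622 + 55862} = \frac{1}{32240}$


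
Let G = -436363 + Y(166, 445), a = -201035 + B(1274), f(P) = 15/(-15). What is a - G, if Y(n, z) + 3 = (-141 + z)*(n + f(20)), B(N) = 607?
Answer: 185778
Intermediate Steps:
f(P) = -1 (f(P) = 15*(-1/15) = -1)
Y(n, z) = -3 + (-1 + n)*(-141 + z) (Y(n, z) = -3 + (-141 + z)*(n - 1) = -3 + (-141 + z)*(-1 + n) = -3 + (-1 + n)*(-141 + z))
a = -200428 (a = -201035 + 607 = -200428)
G = -386206 (G = -436363 + (138 - 1*445 - 141*166 + 166*445) = -436363 + (138 - 445 - 23406 + 73870) = -436363 + 50157 = -386206)
a - G = -200428 - 1*(-386206) = -200428 + 386206 = 185778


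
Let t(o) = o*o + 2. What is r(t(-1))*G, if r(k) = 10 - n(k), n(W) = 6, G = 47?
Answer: 188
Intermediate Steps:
t(o) = 2 + o**2 (t(o) = o**2 + 2 = 2 + o**2)
r(k) = 4 (r(k) = 10 - 1*6 = 10 - 6 = 4)
r(t(-1))*G = 4*47 = 188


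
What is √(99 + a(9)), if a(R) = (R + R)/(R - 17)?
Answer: 3*√43/2 ≈ 9.8362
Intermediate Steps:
a(R) = 2*R/(-17 + R) (a(R) = (2*R)/(-17 + R) = 2*R/(-17 + R))
√(99 + a(9)) = √(99 + 2*9/(-17 + 9)) = √(99 + 2*9/(-8)) = √(99 + 2*9*(-⅛)) = √(99 - 9/4) = √(387/4) = 3*√43/2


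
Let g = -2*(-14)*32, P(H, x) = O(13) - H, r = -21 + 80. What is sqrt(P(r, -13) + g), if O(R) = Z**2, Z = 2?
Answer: 29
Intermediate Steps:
r = 59
O(R) = 4 (O(R) = 2**2 = 4)
P(H, x) = 4 - H
g = 896 (g = 28*32 = 896)
sqrt(P(r, -13) + g) = sqrt((4 - 1*59) + 896) = sqrt((4 - 59) + 896) = sqrt(-55 + 896) = sqrt(841) = 29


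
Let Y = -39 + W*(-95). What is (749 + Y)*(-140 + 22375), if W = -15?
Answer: 47471725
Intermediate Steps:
Y = 1386 (Y = -39 - 15*(-95) = -39 + 1425 = 1386)
(749 + Y)*(-140 + 22375) = (749 + 1386)*(-140 + 22375) = 2135*22235 = 47471725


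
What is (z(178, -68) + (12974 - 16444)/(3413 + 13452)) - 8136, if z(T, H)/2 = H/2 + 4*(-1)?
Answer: -27699770/3373 ≈ -8212.2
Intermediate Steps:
z(T, H) = -8 + H (z(T, H) = 2*(H/2 + 4*(-1)) = 2*(H*(½) - 4) = 2*(H/2 - 4) = 2*(-4 + H/2) = -8 + H)
(z(178, -68) + (12974 - 16444)/(3413 + 13452)) - 8136 = ((-8 - 68) + (12974 - 16444)/(3413 + 13452)) - 8136 = (-76 - 3470/16865) - 8136 = (-76 - 3470*1/16865) - 8136 = (-76 - 694/3373) - 8136 = -257042/3373 - 8136 = -27699770/3373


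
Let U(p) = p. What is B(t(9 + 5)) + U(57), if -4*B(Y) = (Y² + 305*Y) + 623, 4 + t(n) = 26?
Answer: -7589/4 ≈ -1897.3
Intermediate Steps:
t(n) = 22 (t(n) = -4 + 26 = 22)
B(Y) = -623/4 - 305*Y/4 - Y²/4 (B(Y) = -((Y² + 305*Y) + 623)/4 = -(623 + Y² + 305*Y)/4 = -623/4 - 305*Y/4 - Y²/4)
B(t(9 + 5)) + U(57) = (-623/4 - 305/4*22 - ¼*22²) + 57 = (-623/4 - 3355/2 - ¼*484) + 57 = (-623/4 - 3355/2 - 121) + 57 = -7817/4 + 57 = -7589/4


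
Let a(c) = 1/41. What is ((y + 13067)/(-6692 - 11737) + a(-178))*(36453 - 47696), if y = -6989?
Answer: 864845289/251863 ≈ 3433.8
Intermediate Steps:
a(c) = 1/41
((y + 13067)/(-6692 - 11737) + a(-178))*(36453 - 47696) = ((-6989 + 13067)/(-6692 - 11737) + 1/41)*(36453 - 47696) = (6078/(-18429) + 1/41)*(-11243) = (6078*(-1/18429) + 1/41)*(-11243) = (-2026/6143 + 1/41)*(-11243) = -76923/251863*(-11243) = 864845289/251863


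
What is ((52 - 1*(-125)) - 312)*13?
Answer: -1755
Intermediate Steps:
((52 - 1*(-125)) - 312)*13 = ((52 + 125) - 312)*13 = (177 - 312)*13 = -135*13 = -1755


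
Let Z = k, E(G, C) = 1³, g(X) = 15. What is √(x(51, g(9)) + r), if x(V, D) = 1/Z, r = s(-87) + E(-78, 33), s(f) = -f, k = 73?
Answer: 5*√18761/73 ≈ 9.3816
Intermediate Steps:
E(G, C) = 1
Z = 73
r = 88 (r = -1*(-87) + 1 = 87 + 1 = 88)
x(V, D) = 1/73
√(x(51, g(9)) + r) = √(1/73 + 88) = √(6425/73) = 5*√18761/73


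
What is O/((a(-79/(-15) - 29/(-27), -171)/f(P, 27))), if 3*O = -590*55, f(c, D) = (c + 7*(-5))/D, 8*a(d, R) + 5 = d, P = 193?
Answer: -205084000/543 ≈ -3.7769e+5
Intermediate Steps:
a(d, R) = -5/8 + d/8
f(c, D) = (-35 + c)/D (f(c, D) = (c - 35)/D = (-35 + c)/D)
O = -32450/3 (O = (-590*55)/3 = (1/3)*(-32450) = -32450/3 ≈ -10817.)
O/((a(-79/(-15) - 29/(-27), -171)/f(P, 27))) = -32450*(-35 + 193)/(27*(-5/8 + (-79/(-15) - 29/(-27))/8))/3 = -32450*158/(27*(-5/8 + (-79*(-1/15) - 29*(-1/27))/8))/3 = -32450*158/(27*(-5/8 + (79/15 + 29/27)/8))/3 = -32450*158/(27*(-5/8 + (1/8)*(856/135)))/3 = -32450*158/(27*(-5/8 + 107/135))/3 = -32450/(3*((181/1080)*(27/158))) = -32450/(3*181/6320) = -32450/3*6320/181 = -205084000/543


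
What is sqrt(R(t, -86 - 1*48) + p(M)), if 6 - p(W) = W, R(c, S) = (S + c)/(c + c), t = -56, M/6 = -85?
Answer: sqrt(405874)/28 ≈ 22.753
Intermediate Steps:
M = -510 (M = 6*(-85) = -510)
R(c, S) = (S + c)/(2*c) (R(c, S) = (S + c)/((2*c)) = (S + c)*(1/(2*c)) = (S + c)/(2*c))
p(W) = 6 - W
sqrt(R(t, -86 - 1*48) + p(M)) = sqrt((1/2)*((-86 - 1*48) - 56)/(-56) + (6 - 1*(-510))) = sqrt((1/2)*(-1/56)*((-86 - 48) - 56) + (6 + 510)) = sqrt((1/2)*(-1/56)*(-134 - 56) + 516) = sqrt((1/2)*(-1/56)*(-190) + 516) = sqrt(95/56 + 516) = sqrt(28991/56) = sqrt(405874)/28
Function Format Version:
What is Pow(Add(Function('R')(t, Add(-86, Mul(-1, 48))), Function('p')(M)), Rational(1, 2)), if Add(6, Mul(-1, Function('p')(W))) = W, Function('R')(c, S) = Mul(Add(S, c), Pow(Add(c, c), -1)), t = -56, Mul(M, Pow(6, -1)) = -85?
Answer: Mul(Rational(1, 28), Pow(405874, Rational(1, 2))) ≈ 22.753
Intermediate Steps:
M = -510 (M = Mul(6, -85) = -510)
Function('R')(c, S) = Mul(Rational(1, 2), Pow(c, -1), Add(S, c)) (Function('R')(c, S) = Mul(Add(S, c), Pow(Mul(2, c), -1)) = Mul(Add(S, c), Mul(Rational(1, 2), Pow(c, -1))) = Mul(Rational(1, 2), Pow(c, -1), Add(S, c)))
Function('p')(W) = Add(6, Mul(-1, W))
Pow(Add(Function('R')(t, Add(-86, Mul(-1, 48))), Function('p')(M)), Rational(1, 2)) = Pow(Add(Mul(Rational(1, 2), Pow(-56, -1), Add(Add(-86, Mul(-1, 48)), -56)), Add(6, Mul(-1, -510))), Rational(1, 2)) = Pow(Add(Mul(Rational(1, 2), Rational(-1, 56), Add(Add(-86, -48), -56)), Add(6, 510)), Rational(1, 2)) = Pow(Add(Mul(Rational(1, 2), Rational(-1, 56), Add(-134, -56)), 516), Rational(1, 2)) = Pow(Add(Mul(Rational(1, 2), Rational(-1, 56), -190), 516), Rational(1, 2)) = Pow(Add(Rational(95, 56), 516), Rational(1, 2)) = Pow(Rational(28991, 56), Rational(1, 2)) = Mul(Rational(1, 28), Pow(405874, Rational(1, 2)))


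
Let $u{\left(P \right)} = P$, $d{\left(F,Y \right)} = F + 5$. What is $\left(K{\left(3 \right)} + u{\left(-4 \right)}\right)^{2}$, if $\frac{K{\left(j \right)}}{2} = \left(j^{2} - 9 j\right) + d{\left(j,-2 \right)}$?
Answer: $576$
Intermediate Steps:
$d{\left(F,Y \right)} = 5 + F$
$K{\left(j \right)} = 10 - 16 j + 2 j^{2}$ ($K{\left(j \right)} = 2 \left(\left(j^{2} - 9 j\right) + \left(5 + j\right)\right) = 2 \left(5 + j^{2} - 8 j\right) = 10 - 16 j + 2 j^{2}$)
$\left(K{\left(3 \right)} + u{\left(-4 \right)}\right)^{2} = \left(\left(10 - 48 + 2 \cdot 3^{2}\right) - 4\right)^{2} = \left(\left(10 - 48 + 2 \cdot 9\right) - 4\right)^{2} = \left(\left(10 - 48 + 18\right) - 4\right)^{2} = \left(-20 - 4\right)^{2} = \left(-24\right)^{2} = 576$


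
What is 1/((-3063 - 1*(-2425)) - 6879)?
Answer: -1/7517 ≈ -0.00013303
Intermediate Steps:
1/((-3063 - 1*(-2425)) - 6879) = 1/((-3063 + 2425) - 6879) = 1/(-638 - 6879) = 1/(-7517) = -1/7517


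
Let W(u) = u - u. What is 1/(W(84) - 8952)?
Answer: -1/8952 ≈ -0.00011171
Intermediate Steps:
W(u) = 0
1/(W(84) - 8952) = 1/(0 - 8952) = 1/(-8952) = -1/8952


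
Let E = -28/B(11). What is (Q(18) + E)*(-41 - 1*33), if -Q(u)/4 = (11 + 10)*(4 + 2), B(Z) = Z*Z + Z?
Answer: 1231286/33 ≈ 37312.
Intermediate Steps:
B(Z) = Z + Z² (B(Z) = Z² + Z = Z + Z²)
Q(u) = -504 (Q(u) = -4*(11 + 10)*(4 + 2) = -84*6 = -4*126 = -504)
E = -7/33 (E = -28*1/(11*(1 + 11)) = -28/(11*12) = -28/132 = -28*1/132 = -7/33 ≈ -0.21212)
(Q(18) + E)*(-41 - 1*33) = (-504 - 7/33)*(-41 - 1*33) = -16639*(-41 - 33)/33 = -16639/33*(-74) = 1231286/33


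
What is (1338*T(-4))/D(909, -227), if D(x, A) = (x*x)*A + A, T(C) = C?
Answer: 2676/93783007 ≈ 2.8534e-5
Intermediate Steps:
D(x, A) = A + A*x**2 (D(x, A) = x**2*A + A = A*x**2 + A = A + A*x**2)
(1338*T(-4))/D(909, -227) = (1338*(-4))/((-227*(1 + 909**2))) = -5352*(-1/(227*(1 + 826281))) = -5352/((-227*826282)) = -5352/(-187566014) = -5352*(-1/187566014) = 2676/93783007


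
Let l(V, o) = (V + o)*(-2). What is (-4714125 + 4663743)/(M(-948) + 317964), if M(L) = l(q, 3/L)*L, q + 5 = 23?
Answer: -8397/58681 ≈ -0.14310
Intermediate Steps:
q = 18 (q = -5 + 23 = 18)
l(V, o) = -2*V - 2*o
M(L) = L*(-36 - 6/L) (M(L) = (-2*18 - 6/L)*L = (-36 - 6/L)*L = L*(-36 - 6/L))
(-4714125 + 4663743)/(M(-948) + 317964) = (-4714125 + 4663743)/((-6 - 36*(-948)) + 317964) = -50382/((-6 + 34128) + 317964) = -50382/(34122 + 317964) = -50382/352086 = -50382*1/352086 = -8397/58681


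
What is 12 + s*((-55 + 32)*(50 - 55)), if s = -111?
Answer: -12753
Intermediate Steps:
12 + s*((-55 + 32)*(50 - 55)) = 12 - 111*(-55 + 32)*(50 - 55) = 12 - (-2553)*(-5) = 12 - 111*115 = 12 - 12765 = -12753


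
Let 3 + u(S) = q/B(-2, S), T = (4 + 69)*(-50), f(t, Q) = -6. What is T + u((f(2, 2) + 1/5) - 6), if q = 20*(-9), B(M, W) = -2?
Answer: -3563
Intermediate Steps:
q = -180
T = -3650 (T = 73*(-50) = -3650)
u(S) = 87 (u(S) = -3 - 180/(-2) = -3 - 180*(-½) = -3 + 90 = 87)
T + u((f(2, 2) + 1/5) - 6) = -3650 + 87 = -3563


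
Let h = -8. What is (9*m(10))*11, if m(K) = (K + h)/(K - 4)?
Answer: 33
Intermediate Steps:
m(K) = (-8 + K)/(-4 + K) (m(K) = (K - 8)/(K - 4) = (-8 + K)/(-4 + K))
(9*m(10))*11 = (9*((-8 + 10)/(-4 + 10)))*11 = (9*(2/6))*11 = (9*((⅙)*2))*11 = (9*(⅓))*11 = 3*11 = 33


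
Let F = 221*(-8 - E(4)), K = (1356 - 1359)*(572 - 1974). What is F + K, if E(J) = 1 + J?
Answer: 1333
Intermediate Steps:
K = 4206 (K = -3*(-1402) = 4206)
F = -2873 (F = 221*(-8 - (1 + 4)) = 221*(-8 - 1*5) = 221*(-8 - 5) = 221*(-13) = -2873)
F + K = -2873 + 4206 = 1333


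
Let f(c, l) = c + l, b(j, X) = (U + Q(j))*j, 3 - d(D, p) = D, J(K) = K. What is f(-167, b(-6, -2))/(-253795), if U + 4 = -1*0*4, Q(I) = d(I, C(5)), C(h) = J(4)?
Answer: 197/253795 ≈ 0.00077622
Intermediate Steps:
C(h) = 4
d(D, p) = 3 - D
Q(I) = 3 - I
U = -4 (U = -4 - 1*0*4 = -4 + 0*4 = -4 + 0 = -4)
b(j, X) = j*(-1 - j) (b(j, X) = (-4 + (3 - j))*j = (-1 - j)*j = j*(-1 - j))
f(-167, b(-6, -2))/(-253795) = (-167 - 1*(-6)*(1 - 6))/(-253795) = (-167 - 1*(-6)*(-5))*(-1/253795) = (-167 - 30)*(-1/253795) = -197*(-1/253795) = 197/253795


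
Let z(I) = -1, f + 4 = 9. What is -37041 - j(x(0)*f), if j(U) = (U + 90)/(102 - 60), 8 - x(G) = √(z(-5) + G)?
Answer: -777926/21 + 5*I/42 ≈ -37044.0 + 0.11905*I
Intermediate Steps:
f = 5 (f = -4 + 9 = 5)
x(G) = 8 - √(-1 + G)
j(U) = 15/7 + U/42 (j(U) = (90 + U)/42 = (90 + U)*(1/42) = 15/7 + U/42)
-37041 - j(x(0)*f) = -37041 - (15/7 + ((8 - √(-1 + 0))*5)/42) = -37041 - (15/7 + ((8 - √(-1))*5)/42) = -37041 - (15/7 + ((8 - I)*5)/42) = -37041 - (15/7 + (40 - 5*I)/42) = -37041 - (15/7 + (20/21 - 5*I/42)) = -37041 - (65/21 - 5*I/42) = -37041 + (-65/21 + 5*I/42) = -777926/21 + 5*I/42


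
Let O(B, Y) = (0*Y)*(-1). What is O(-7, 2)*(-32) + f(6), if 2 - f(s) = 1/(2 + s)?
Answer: 15/8 ≈ 1.8750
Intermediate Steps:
f(s) = 2 - 1/(2 + s)
O(B, Y) = 0 (O(B, Y) = 0*(-1) = 0)
O(-7, 2)*(-32) + f(6) = 0*(-32) + (3 + 2*6)/(2 + 6) = 0 + (3 + 12)/8 = 0 + (1/8)*15 = 0 + 15/8 = 15/8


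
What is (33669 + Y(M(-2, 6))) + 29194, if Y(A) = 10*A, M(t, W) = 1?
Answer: 62873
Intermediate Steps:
(33669 + Y(M(-2, 6))) + 29194 = (33669 + 10*1) + 29194 = (33669 + 10) + 29194 = 33679 + 29194 = 62873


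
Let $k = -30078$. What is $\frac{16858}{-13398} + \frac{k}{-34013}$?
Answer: $- \frac{12171865}{32550441} \approx -0.37394$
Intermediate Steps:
$\frac{16858}{-13398} + \frac{k}{-34013} = \frac{16858}{-13398} - \frac{30078}{-34013} = 16858 \left(- \frac{1}{13398}\right) - - \frac{30078}{34013} = - \frac{8429}{6699} + \frac{30078}{34013} = - \frac{12171865}{32550441}$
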